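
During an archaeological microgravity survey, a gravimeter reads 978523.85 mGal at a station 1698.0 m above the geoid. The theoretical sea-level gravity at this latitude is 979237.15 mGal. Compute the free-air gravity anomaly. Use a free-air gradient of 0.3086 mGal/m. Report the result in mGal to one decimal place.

Free-air correction = 0.3086 × 1698.0 = 524.00 mGal
Free-air anomaly = 978523.85 − 979237.15 + (524.00) = -189.30 mGal

-189.3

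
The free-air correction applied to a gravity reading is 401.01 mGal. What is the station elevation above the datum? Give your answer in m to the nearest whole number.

h = 401.01 / 0.3086 = 1299.45 m

1299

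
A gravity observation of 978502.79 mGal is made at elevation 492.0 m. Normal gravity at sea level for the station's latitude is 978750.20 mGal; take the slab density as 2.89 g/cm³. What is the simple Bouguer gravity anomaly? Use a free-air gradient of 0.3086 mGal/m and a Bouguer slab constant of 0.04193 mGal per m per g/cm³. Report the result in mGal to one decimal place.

-155.2

Free-air correction = 0.3086 × 492.0 = 151.83 mGal
Free-air anomaly = 978502.79 − 978750.20 + (151.83) = -95.58 mGal
Bouguer slab correction = 0.04193 × 2.89 × 492.0 = 59.62 mGal
Simple Bouguer anomaly = -95.58 − (59.62) = -155.20 mGal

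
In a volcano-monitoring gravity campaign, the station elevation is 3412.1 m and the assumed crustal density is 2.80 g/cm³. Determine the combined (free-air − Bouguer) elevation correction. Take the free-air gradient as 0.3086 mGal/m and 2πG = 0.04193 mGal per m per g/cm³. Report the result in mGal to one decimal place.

652.4

Combined gradient = 0.3086 − 0.04193 × 2.80 = 0.1911960 mGal/m
Combined elevation correction = 0.1911960 × 3412.1 = 652.4 mGal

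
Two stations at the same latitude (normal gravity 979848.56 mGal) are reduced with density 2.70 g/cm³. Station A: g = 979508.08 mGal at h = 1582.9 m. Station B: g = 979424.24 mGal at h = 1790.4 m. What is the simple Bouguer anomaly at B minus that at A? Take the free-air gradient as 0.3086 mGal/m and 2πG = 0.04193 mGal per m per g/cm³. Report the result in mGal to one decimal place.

-43.3

Δg_SB(A) = 979508.08 − 979848.56 + 0.3086×1582.9 − 0.04193×2.70×1582.9 = -31.20 mGal
Δg_SB(B) = 979424.24 − 979848.56 + 0.3086×1790.4 − 0.04193×2.70×1790.4 = -74.50 mGal
Difference = -74.50 − (-31.20) = -43.30 mGal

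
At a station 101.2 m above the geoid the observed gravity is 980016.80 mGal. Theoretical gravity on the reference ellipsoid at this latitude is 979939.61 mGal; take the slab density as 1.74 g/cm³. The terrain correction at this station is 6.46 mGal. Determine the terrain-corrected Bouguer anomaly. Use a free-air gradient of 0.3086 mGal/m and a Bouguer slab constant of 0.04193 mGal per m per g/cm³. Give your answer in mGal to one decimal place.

Free-air correction = 0.3086 × 101.2 = 31.23 mGal
Free-air anomaly = 980016.80 − 979939.61 + (31.23) = 108.42 mGal
Bouguer slab correction = 0.04193 × 1.74 × 101.2 = 7.38 mGal
Simple Bouguer anomaly = 108.42 − (7.38) = 101.04 mGal
Complete Bouguer anomaly = 101.04 + 6.46 = 107.50 mGal

107.5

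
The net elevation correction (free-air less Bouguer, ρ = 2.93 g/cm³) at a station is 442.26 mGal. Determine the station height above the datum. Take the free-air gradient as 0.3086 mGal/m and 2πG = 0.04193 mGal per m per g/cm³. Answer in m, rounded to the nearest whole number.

2381

Combined gradient = 0.3086 − 0.04193 × 2.93 = 0.1857451 mGal/m
h = 442.26 / 0.1857451 = 2381.00 m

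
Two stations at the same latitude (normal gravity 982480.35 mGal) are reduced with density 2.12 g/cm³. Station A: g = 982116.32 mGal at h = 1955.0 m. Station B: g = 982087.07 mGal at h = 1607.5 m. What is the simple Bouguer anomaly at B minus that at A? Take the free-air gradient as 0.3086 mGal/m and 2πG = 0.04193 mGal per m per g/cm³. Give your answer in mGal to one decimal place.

-105.6

Δg_SB(A) = 982116.32 − 982480.35 + 0.3086×1955.0 − 0.04193×2.12×1955.0 = 65.50 mGal
Δg_SB(B) = 982087.07 − 982480.35 + 0.3086×1607.5 − 0.04193×2.12×1607.5 = -40.10 mGal
Difference = -40.10 − (65.50) = -105.60 mGal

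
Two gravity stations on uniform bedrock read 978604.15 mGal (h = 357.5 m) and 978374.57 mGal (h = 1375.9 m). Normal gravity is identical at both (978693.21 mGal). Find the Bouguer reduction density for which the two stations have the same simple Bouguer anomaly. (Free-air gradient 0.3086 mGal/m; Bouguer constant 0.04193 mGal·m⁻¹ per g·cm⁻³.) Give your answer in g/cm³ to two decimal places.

1.98

Δg_obs = 978374.57 − 978604.15 = -229.58 mGal over Δh = 1375.9 − 357.5 = 1018.4 m
Equal Bouguer anomalies ⇒ Δg_obs + (0.3086 − 0.04193ρ)·Δh = 0
0.3086 − 0.04193ρ = −Δg_obs/Δh = 0.22543
ρ = (0.3086 − 0.22543) / 0.04193 = 1.98 g/cm³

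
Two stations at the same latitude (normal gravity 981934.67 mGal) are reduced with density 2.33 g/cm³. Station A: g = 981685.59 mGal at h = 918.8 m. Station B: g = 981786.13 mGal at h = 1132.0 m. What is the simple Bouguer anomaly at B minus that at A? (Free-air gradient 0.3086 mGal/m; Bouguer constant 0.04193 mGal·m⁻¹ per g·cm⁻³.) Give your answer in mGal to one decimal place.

145.5

Δg_SB(A) = 981685.59 − 981934.67 + 0.3086×918.8 − 0.04193×2.33×918.8 = -55.30 mGal
Δg_SB(B) = 981786.13 − 981934.67 + 0.3086×1132.0 − 0.04193×2.33×1132.0 = 90.20 mGal
Difference = 90.20 − (-55.30) = 145.50 mGal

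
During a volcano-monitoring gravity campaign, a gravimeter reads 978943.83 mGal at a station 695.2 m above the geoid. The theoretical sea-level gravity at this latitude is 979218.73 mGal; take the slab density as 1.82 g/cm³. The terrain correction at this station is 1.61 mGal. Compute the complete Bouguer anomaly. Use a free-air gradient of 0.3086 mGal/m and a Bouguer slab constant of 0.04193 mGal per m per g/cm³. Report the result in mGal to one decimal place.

-111.8

Free-air correction = 0.3086 × 695.2 = 214.54 mGal
Free-air anomaly = 978943.83 − 979218.73 + (214.54) = -60.36 mGal
Bouguer slab correction = 0.04193 × 1.82 × 695.2 = 53.05 mGal
Simple Bouguer anomaly = -60.36 − (53.05) = -113.41 mGal
Complete Bouguer anomaly = -113.41 + 1.61 = -111.80 mGal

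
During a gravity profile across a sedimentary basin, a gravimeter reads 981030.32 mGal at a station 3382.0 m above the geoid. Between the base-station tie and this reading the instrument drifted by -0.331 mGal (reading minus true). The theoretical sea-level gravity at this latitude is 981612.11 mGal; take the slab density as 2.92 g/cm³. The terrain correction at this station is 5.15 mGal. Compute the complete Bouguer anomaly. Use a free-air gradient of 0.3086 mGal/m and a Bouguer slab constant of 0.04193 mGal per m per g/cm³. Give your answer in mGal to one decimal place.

Drift-corrected reading = 981030.32 − (-0.331) = 981030.651 mGal
Free-air correction = 0.3086 × 3382.0 = 1043.69 mGal
Free-air anomaly = 981030.651 − 981612.11 + (1043.69) = 462.231 mGal
Bouguer slab correction = 0.04193 × 2.92 × 3382.0 = 414.08 mGal
Simple Bouguer anomaly = 462.231 − (414.08) = 48.151 mGal
Complete Bouguer anomaly = 48.151 + 5.15 = 53.301 mGal

53.3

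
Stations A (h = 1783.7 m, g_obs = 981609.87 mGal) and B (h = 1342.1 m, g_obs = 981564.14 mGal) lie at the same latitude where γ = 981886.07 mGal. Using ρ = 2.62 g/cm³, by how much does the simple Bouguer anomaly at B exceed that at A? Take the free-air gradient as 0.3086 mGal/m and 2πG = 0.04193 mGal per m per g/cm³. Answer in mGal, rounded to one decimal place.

Δg_SB(A) = 981609.87 − 981886.07 + 0.3086×1783.7 − 0.04193×2.62×1783.7 = 78.30 mGal
Δg_SB(B) = 981564.14 − 981886.07 + 0.3086×1342.1 − 0.04193×2.62×1342.1 = -55.20 mGal
Difference = -55.20 − (78.30) = -133.50 mGal

-133.5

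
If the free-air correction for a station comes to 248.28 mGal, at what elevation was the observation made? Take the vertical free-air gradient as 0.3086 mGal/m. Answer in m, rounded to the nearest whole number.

805

h = 248.28 / 0.3086 = 804.54 m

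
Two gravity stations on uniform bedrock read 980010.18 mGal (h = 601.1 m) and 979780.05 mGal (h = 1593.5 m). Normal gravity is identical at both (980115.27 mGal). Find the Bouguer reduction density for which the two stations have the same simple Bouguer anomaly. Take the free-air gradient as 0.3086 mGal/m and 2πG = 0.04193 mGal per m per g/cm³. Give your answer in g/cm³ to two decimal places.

Δg_obs = 979780.05 − 980010.18 = -230.13 mGal over Δh = 1593.5 − 601.1 = 992.4 m
Equal Bouguer anomalies ⇒ Δg_obs + (0.3086 − 0.04193ρ)·Δh = 0
0.3086 − 0.04193ρ = −Δg_obs/Δh = 0.23189
ρ = (0.3086 − 0.23189) / 0.04193 = 1.83 g/cm³

1.83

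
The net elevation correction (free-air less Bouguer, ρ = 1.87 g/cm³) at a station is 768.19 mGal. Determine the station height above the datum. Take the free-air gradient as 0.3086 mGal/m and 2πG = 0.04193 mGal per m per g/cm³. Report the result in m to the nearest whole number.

3337

Combined gradient = 0.3086 − 0.04193 × 1.87 = 0.2301909 mGal/m
h = 768.19 / 0.2301909 = 3337.19 m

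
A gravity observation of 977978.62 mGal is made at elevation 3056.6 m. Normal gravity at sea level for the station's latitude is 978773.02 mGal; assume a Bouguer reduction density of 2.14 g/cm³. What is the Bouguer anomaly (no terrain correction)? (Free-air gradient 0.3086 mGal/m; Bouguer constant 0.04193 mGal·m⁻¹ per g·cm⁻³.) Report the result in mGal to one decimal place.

Free-air correction = 0.3086 × 3056.6 = 943.27 mGal
Free-air anomaly = 977978.62 − 978773.02 + (943.27) = 148.87 mGal
Bouguer slab correction = 0.04193 × 2.14 × 3056.6 = 274.27 mGal
Simple Bouguer anomaly = 148.87 − (274.27) = -125.40 mGal

-125.4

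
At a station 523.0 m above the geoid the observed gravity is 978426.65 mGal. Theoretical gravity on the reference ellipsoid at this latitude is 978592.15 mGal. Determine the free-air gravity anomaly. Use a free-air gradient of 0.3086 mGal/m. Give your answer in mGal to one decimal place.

Free-air correction = 0.3086 × 523.0 = 161.40 mGal
Free-air anomaly = 978426.65 − 978592.15 + (161.40) = -4.10 mGal

-4.1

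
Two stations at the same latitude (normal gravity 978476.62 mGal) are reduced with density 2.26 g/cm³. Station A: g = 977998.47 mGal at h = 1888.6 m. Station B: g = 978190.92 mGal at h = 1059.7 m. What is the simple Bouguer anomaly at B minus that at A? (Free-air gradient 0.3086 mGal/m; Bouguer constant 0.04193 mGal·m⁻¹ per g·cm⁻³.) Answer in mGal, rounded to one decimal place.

15.2

Δg_SB(A) = 977998.47 − 978476.62 + 0.3086×1888.6 − 0.04193×2.26×1888.6 = -74.30 mGal
Δg_SB(B) = 978190.92 − 978476.62 + 0.3086×1059.7 − 0.04193×2.26×1059.7 = -59.10 mGal
Difference = -59.10 − (-74.30) = 15.20 mGal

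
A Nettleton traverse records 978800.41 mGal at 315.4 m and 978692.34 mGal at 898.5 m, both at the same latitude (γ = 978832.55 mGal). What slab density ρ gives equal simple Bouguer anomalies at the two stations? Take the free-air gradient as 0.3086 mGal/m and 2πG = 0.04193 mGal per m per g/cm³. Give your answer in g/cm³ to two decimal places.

2.94

Δg_obs = 978692.34 − 978800.41 = -108.07 mGal over Δh = 898.5 − 315.4 = 583.1 m
Equal Bouguer anomalies ⇒ Δg_obs + (0.3086 − 0.04193ρ)·Δh = 0
0.3086 − 0.04193ρ = −Δg_obs/Δh = 0.18534
ρ = (0.3086 − 0.18534) / 0.04193 = 2.94 g/cm³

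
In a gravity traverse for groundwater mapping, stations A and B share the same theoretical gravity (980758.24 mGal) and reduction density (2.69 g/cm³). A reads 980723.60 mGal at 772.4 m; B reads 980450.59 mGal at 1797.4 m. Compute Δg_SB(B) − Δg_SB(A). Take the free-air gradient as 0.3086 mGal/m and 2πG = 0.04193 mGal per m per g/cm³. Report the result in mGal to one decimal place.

-72.3

Δg_SB(A) = 980723.60 − 980758.24 + 0.3086×772.4 − 0.04193×2.69×772.4 = 116.60 mGal
Δg_SB(B) = 980450.59 − 980758.24 + 0.3086×1797.4 − 0.04193×2.69×1797.4 = 44.30 mGal
Difference = 44.30 − (116.60) = -72.30 mGal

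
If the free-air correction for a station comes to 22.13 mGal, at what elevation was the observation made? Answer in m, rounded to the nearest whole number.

h = 22.13 / 0.3086 = 71.71 m

72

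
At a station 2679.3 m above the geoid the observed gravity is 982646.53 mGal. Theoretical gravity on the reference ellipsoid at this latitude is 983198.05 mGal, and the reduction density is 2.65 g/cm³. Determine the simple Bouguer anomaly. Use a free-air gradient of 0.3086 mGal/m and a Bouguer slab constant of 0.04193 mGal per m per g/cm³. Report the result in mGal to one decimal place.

-22.4

Free-air correction = 0.3086 × 2679.3 = 826.83 mGal
Free-air anomaly = 982646.53 − 983198.05 + (826.83) = 275.31 mGal
Bouguer slab correction = 0.04193 × 2.65 × 2679.3 = 297.71 mGal
Simple Bouguer anomaly = 275.31 − (297.71) = -22.40 mGal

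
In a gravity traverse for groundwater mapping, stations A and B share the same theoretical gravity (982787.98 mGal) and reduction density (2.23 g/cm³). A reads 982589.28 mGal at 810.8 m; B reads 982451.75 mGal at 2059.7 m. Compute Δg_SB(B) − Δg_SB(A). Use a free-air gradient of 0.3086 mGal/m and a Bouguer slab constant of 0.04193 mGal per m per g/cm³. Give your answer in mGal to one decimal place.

Δg_SB(A) = 982589.28 − 982787.98 + 0.3086×810.8 − 0.04193×2.23×810.8 = -24.30 mGal
Δg_SB(B) = 982451.75 − 982787.98 + 0.3086×2059.7 − 0.04193×2.23×2059.7 = 106.80 mGal
Difference = 106.80 − (-24.30) = 131.10 mGal

131.1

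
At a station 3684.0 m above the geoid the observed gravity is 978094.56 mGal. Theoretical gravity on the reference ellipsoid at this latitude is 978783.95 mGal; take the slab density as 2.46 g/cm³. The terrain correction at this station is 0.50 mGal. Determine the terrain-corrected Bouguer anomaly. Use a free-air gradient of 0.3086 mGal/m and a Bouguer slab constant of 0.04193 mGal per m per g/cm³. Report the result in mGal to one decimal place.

Free-air correction = 0.3086 × 3684.0 = 1136.88 mGal
Free-air anomaly = 978094.56 − 978783.95 + (1136.88) = 447.49 mGal
Bouguer slab correction = 0.04193 × 2.46 × 3684.0 = 380.00 mGal
Simple Bouguer anomaly = 447.49 − (380.00) = 67.49 mGal
Complete Bouguer anomaly = 67.49 + 0.50 = 67.99 mGal

68.0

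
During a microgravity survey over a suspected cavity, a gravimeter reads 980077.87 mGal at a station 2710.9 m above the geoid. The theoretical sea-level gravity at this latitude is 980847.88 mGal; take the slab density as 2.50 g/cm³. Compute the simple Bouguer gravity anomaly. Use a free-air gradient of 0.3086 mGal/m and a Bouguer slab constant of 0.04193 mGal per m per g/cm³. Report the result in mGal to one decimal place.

-217.6

Free-air correction = 0.3086 × 2710.9 = 836.58 mGal
Free-air anomaly = 980077.87 − 980847.88 + (836.58) = 66.57 mGal
Bouguer slab correction = 0.04193 × 2.50 × 2710.9 = 284.17 mGal
Simple Bouguer anomaly = 66.57 − (284.17) = -217.60 mGal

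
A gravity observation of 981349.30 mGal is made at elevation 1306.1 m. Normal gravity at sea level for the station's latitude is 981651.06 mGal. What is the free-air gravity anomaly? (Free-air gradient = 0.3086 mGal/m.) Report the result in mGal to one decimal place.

Free-air correction = 0.3086 × 1306.1 = 403.06 mGal
Free-air anomaly = 981349.30 − 981651.06 + (403.06) = 101.30 mGal

101.3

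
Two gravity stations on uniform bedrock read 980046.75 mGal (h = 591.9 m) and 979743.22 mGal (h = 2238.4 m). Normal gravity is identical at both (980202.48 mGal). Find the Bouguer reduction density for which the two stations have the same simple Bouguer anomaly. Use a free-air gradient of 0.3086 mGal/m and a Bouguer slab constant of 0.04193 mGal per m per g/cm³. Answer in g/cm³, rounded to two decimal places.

Δg_obs = 979743.22 − 980046.75 = -303.53 mGal over Δh = 2238.4 − 591.9 = 1646.5 m
Equal Bouguer anomalies ⇒ Δg_obs + (0.3086 − 0.04193ρ)·Δh = 0
0.3086 − 0.04193ρ = −Δg_obs/Δh = 0.18435
ρ = (0.3086 − 0.18435) / 0.04193 = 2.96 g/cm³

2.96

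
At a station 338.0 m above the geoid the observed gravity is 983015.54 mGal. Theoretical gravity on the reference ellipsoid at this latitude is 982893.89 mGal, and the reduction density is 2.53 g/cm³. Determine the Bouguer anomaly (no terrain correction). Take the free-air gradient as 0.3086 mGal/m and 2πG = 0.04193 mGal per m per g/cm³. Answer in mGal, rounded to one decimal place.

190.1

Free-air correction = 0.3086 × 338.0 = 104.31 mGal
Free-air anomaly = 983015.54 − 982893.89 + (104.31) = 225.96 mGal
Bouguer slab correction = 0.04193 × 2.53 × 338.0 = 35.86 mGal
Simple Bouguer anomaly = 225.96 − (35.86) = 190.10 mGal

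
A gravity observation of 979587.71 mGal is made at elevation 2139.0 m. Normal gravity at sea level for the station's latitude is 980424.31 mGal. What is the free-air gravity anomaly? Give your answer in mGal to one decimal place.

-176.5

Free-air correction = 0.3086 × 2139.0 = 660.10 mGal
Free-air anomaly = 979587.71 − 980424.31 + (660.10) = -176.50 mGal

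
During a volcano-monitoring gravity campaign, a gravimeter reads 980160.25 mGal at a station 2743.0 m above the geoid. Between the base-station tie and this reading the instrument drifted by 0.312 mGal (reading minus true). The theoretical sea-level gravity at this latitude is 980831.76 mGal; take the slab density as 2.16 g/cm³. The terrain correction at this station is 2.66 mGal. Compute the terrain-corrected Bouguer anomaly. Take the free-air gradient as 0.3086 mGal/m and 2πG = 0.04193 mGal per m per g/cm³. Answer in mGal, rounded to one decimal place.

-71.1

Drift-corrected reading = 980160.25 − (0.312) = 980159.938 mGal
Free-air correction = 0.3086 × 2743.0 = 846.49 mGal
Free-air anomaly = 980159.938 − 980831.76 + (846.49) = 174.668 mGal
Bouguer slab correction = 0.04193 × 2.16 × 2743.0 = 248.43 mGal
Simple Bouguer anomaly = 174.668 − (248.43) = -73.762 mGal
Complete Bouguer anomaly = -73.762 + 2.66 = -71.102 mGal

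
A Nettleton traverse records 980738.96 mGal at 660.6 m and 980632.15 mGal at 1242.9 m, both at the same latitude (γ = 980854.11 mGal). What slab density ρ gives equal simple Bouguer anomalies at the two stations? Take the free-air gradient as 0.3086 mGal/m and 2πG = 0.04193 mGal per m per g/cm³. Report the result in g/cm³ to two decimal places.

Δg_obs = 980632.15 − 980738.96 = -106.81 mGal over Δh = 1242.9 − 660.6 = 582.3 m
Equal Bouguer anomalies ⇒ Δg_obs + (0.3086 − 0.04193ρ)·Δh = 0
0.3086 − 0.04193ρ = −Δg_obs/Δh = 0.18343
ρ = (0.3086 − 0.18343) / 0.04193 = 2.99 g/cm³

2.99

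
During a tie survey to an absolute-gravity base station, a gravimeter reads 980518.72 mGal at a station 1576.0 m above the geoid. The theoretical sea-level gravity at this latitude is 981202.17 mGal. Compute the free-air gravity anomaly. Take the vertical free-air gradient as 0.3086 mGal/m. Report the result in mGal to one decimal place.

Free-air correction = 0.3086 × 1576.0 = 486.35 mGal
Free-air anomaly = 980518.72 − 981202.17 + (486.35) = -197.10 mGal

-197.1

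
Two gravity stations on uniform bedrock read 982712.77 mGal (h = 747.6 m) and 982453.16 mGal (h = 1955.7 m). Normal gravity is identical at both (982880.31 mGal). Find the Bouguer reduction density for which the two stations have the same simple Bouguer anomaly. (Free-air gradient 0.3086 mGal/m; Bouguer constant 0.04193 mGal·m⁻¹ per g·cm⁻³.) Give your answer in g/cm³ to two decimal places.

2.23

Δg_obs = 982453.16 − 982712.77 = -259.61 mGal over Δh = 1955.7 − 747.6 = 1208.1 m
Equal Bouguer anomalies ⇒ Δg_obs + (0.3086 − 0.04193ρ)·Δh = 0
0.3086 − 0.04193ρ = −Δg_obs/Δh = 0.21489
ρ = (0.3086 − 0.21489) / 0.04193 = 2.23 g/cm³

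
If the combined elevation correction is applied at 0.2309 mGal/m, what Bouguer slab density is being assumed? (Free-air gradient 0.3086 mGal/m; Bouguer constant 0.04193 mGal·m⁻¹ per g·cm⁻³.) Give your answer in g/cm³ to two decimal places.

0.2309 = 0.3086 − 0.04193 × ρ
ρ = (0.3086 − 0.2309) / 0.04193 = 1.85 g/cm³

1.85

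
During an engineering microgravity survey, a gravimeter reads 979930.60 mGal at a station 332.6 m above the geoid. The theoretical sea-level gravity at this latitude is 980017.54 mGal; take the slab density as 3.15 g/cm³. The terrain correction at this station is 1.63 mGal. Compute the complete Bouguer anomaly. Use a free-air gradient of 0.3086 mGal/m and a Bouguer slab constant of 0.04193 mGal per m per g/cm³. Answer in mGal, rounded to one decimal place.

Free-air correction = 0.3086 × 332.6 = 102.64 mGal
Free-air anomaly = 979930.60 − 980017.54 + (102.64) = 15.70 mGal
Bouguer slab correction = 0.04193 × 3.15 × 332.6 = 43.93 mGal
Simple Bouguer anomaly = 15.70 − (43.93) = -28.23 mGal
Complete Bouguer anomaly = -28.23 + 1.63 = -26.60 mGal

-26.6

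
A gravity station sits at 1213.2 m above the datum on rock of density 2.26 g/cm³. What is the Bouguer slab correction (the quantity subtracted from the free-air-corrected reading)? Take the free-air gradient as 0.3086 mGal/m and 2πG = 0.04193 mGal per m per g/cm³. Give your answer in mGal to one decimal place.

115.0

Bouguer slab correction = 0.04193 × 2.26 × 1213.2 = 115.0 mGal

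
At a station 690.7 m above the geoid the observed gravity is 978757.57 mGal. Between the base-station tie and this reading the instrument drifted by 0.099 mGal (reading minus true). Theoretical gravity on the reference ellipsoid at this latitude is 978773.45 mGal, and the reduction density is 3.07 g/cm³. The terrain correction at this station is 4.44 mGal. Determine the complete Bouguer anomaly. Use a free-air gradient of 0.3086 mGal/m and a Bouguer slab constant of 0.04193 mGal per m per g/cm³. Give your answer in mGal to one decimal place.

112.7

Drift-corrected reading = 978757.57 − (0.099) = 978757.471 mGal
Free-air correction = 0.3086 × 690.7 = 213.15 mGal
Free-air anomaly = 978757.471 − 978773.45 + (213.15) = 197.171 mGal
Bouguer slab correction = 0.04193 × 3.07 × 690.7 = 88.91 mGal
Simple Bouguer anomaly = 197.171 − (88.91) = 108.261 mGal
Complete Bouguer anomaly = 108.261 + 4.44 = 112.701 mGal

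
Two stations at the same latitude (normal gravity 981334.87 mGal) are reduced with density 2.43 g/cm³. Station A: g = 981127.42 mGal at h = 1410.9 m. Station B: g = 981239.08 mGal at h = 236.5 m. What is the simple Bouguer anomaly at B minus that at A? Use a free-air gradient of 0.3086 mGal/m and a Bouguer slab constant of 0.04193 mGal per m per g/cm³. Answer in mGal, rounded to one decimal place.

Δg_SB(A) = 981127.42 − 981334.87 + 0.3086×1410.9 − 0.04193×2.43×1410.9 = 84.20 mGal
Δg_SB(B) = 981239.08 − 981334.87 + 0.3086×236.5 − 0.04193×2.43×236.5 = -46.90 mGal
Difference = -46.90 − (84.20) = -131.10 mGal

-131.1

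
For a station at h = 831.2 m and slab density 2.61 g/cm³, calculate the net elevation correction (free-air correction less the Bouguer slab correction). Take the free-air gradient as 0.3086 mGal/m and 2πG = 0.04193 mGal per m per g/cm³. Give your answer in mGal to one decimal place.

Combined gradient = 0.3086 − 0.04193 × 2.61 = 0.1991627 mGal/m
Combined elevation correction = 0.1991627 × 831.2 = 165.5 mGal

165.5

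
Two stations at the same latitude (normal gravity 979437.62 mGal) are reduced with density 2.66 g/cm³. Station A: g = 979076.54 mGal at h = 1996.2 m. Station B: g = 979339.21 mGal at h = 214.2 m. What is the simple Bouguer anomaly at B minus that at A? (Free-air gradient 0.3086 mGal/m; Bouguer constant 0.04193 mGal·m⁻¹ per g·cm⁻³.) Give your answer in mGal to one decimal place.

-88.5

Δg_SB(A) = 979076.54 − 979437.62 + 0.3086×1996.2 − 0.04193×2.66×1996.2 = 32.30 mGal
Δg_SB(B) = 979339.21 − 979437.62 + 0.3086×214.2 − 0.04193×2.66×214.2 = -56.20 mGal
Difference = -56.20 − (32.30) = -88.50 mGal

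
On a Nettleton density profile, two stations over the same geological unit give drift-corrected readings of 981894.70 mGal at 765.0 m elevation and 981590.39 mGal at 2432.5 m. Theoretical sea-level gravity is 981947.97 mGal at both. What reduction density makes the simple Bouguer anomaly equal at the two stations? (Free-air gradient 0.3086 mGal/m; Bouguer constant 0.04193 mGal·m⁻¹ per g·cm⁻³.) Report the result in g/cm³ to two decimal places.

3.01

Δg_obs = 981590.39 − 981894.70 = -304.31 mGal over Δh = 2432.5 − 765.0 = 1667.5 m
Equal Bouguer anomalies ⇒ Δg_obs + (0.3086 − 0.04193ρ)·Δh = 0
0.3086 − 0.04193ρ = −Δg_obs/Δh = 0.18249
ρ = (0.3086 − 0.18249) / 0.04193 = 3.01 g/cm³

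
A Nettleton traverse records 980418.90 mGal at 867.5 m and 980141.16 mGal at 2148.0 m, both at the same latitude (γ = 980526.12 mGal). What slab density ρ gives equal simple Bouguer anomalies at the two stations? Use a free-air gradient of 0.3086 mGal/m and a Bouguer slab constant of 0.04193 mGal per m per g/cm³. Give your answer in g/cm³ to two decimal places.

2.19

Δg_obs = 980141.16 − 980418.90 = -277.74 mGal over Δh = 2148.0 − 867.5 = 1280.5 m
Equal Bouguer anomalies ⇒ Δg_obs + (0.3086 − 0.04193ρ)·Δh = 0
0.3086 − 0.04193ρ = −Δg_obs/Δh = 0.21690
ρ = (0.3086 − 0.21690) / 0.04193 = 2.19 g/cm³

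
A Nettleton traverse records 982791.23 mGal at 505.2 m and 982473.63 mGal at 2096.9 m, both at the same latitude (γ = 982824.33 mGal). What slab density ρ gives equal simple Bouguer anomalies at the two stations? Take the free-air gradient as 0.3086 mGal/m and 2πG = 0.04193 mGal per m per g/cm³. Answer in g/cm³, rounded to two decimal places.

Δg_obs = 982473.63 − 982791.23 = -317.60 mGal over Δh = 2096.9 − 505.2 = 1591.7 m
Equal Bouguer anomalies ⇒ Δg_obs + (0.3086 − 0.04193ρ)·Δh = 0
0.3086 − 0.04193ρ = −Δg_obs/Δh = 0.19954
ρ = (0.3086 − 0.19954) / 0.04193 = 2.60 g/cm³

2.60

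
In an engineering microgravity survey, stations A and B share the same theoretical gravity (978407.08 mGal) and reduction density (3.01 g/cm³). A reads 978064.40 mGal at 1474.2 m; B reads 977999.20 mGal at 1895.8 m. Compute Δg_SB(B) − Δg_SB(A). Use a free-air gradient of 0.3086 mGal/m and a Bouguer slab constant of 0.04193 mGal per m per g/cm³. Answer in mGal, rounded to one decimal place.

11.7

Δg_SB(A) = 978064.40 − 978407.08 + 0.3086×1474.2 − 0.04193×3.01×1474.2 = -73.80 mGal
Δg_SB(B) = 977999.20 − 978407.08 + 0.3086×1895.8 − 0.04193×3.01×1895.8 = -62.10 mGal
Difference = -62.10 − (-73.80) = 11.70 mGal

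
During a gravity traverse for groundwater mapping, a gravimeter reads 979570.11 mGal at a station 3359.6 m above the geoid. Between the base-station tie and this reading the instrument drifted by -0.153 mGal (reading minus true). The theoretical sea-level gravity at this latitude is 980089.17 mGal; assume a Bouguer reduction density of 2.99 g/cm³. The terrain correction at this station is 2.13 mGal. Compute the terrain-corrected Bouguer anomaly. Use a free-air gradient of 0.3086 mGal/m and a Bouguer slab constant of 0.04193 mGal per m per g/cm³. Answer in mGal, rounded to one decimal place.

Drift-corrected reading = 979570.11 − (-0.153) = 979570.263 mGal
Free-air correction = 0.3086 × 3359.6 = 1036.77 mGal
Free-air anomaly = 979570.263 − 980089.17 + (1036.77) = 517.863 mGal
Bouguer slab correction = 0.04193 × 2.99 × 3359.6 = 421.20 mGal
Simple Bouguer anomaly = 517.863 − (421.20) = 96.663 mGal
Complete Bouguer anomaly = 96.663 + 2.13 = 98.793 mGal

98.8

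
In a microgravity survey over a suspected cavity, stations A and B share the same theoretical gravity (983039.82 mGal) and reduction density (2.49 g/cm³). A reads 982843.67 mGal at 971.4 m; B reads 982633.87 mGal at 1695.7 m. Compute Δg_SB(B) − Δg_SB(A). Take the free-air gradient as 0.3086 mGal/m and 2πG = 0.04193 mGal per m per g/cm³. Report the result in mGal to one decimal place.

Δg_SB(A) = 982843.67 − 983039.82 + 0.3086×971.4 − 0.04193×2.49×971.4 = 2.20 mGal
Δg_SB(B) = 982633.87 − 983039.82 + 0.3086×1695.7 − 0.04193×2.49×1695.7 = -59.70 mGal
Difference = -59.70 − (2.20) = -61.90 mGal

-61.9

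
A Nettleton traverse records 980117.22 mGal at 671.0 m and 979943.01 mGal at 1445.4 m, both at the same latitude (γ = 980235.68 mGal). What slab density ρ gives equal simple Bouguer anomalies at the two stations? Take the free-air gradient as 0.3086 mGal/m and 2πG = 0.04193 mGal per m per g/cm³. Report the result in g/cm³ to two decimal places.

Δg_obs = 979943.01 − 980117.22 = -174.21 mGal over Δh = 1445.4 − 671.0 = 774.4 m
Equal Bouguer anomalies ⇒ Δg_obs + (0.3086 − 0.04193ρ)·Δh = 0
0.3086 − 0.04193ρ = −Δg_obs/Δh = 0.22496
ρ = (0.3086 − 0.22496) / 0.04193 = 1.99 g/cm³

1.99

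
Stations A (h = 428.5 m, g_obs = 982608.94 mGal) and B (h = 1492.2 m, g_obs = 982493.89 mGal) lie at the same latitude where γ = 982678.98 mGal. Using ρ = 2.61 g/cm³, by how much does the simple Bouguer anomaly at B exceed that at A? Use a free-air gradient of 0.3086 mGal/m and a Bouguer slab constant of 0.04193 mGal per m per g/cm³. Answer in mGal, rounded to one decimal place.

96.8

Δg_SB(A) = 982608.94 − 982678.98 + 0.3086×428.5 − 0.04193×2.61×428.5 = 15.30 mGal
Δg_SB(B) = 982493.89 − 982678.98 + 0.3086×1492.2 − 0.04193×2.61×1492.2 = 112.10 mGal
Difference = 112.10 − (15.30) = 96.80 mGal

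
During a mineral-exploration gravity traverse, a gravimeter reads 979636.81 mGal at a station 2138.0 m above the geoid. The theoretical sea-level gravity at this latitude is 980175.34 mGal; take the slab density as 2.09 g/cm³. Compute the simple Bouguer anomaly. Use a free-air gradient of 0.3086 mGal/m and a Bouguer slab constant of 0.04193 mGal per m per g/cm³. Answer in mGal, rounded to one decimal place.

-66.1

Free-air correction = 0.3086 × 2138.0 = 659.79 mGal
Free-air anomaly = 979636.81 − 980175.34 + (659.79) = 121.26 mGal
Bouguer slab correction = 0.04193 × 2.09 × 2138.0 = 187.36 mGal
Simple Bouguer anomaly = 121.26 − (187.36) = -66.10 mGal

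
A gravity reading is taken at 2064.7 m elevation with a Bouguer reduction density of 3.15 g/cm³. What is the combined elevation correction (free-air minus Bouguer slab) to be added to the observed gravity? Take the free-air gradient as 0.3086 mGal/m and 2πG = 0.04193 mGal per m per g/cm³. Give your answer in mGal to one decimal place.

364.5

Combined gradient = 0.3086 − 0.04193 × 3.15 = 0.1765205 mGal/m
Combined elevation correction = 0.1765205 × 2064.7 = 364.5 mGal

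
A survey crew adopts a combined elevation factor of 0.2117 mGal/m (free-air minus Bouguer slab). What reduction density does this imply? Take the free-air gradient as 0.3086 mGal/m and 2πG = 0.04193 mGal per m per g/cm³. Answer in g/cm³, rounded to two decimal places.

0.2117 = 0.3086 − 0.04193 × ρ
ρ = (0.3086 − 0.2117) / 0.04193 = 2.31 g/cm³

2.31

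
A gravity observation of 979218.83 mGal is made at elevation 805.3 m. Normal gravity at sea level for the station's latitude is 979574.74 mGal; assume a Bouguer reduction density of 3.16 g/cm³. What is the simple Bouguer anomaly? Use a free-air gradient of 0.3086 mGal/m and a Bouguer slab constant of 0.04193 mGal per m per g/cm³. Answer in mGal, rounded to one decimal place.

Free-air correction = 0.3086 × 805.3 = 248.52 mGal
Free-air anomaly = 979218.83 − 979574.74 + (248.52) = -107.39 mGal
Bouguer slab correction = 0.04193 × 3.16 × 805.3 = 106.70 mGal
Simple Bouguer anomaly = -107.39 − (106.70) = -214.09 mGal

-214.1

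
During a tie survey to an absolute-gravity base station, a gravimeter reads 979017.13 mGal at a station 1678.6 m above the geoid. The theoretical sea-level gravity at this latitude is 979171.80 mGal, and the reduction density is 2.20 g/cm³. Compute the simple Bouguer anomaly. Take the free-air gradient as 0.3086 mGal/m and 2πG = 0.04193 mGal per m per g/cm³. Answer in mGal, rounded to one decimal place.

208.5

Free-air correction = 0.3086 × 1678.6 = 518.02 mGal
Free-air anomaly = 979017.13 − 979171.80 + (518.02) = 363.35 mGal
Bouguer slab correction = 0.04193 × 2.20 × 1678.6 = 154.84 mGal
Simple Bouguer anomaly = 363.35 − (154.84) = 208.51 mGal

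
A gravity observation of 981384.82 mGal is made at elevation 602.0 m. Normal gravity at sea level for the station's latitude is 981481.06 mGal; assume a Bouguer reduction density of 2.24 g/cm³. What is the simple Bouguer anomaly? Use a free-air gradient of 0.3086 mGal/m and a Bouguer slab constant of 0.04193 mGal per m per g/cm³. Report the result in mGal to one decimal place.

33.0

Free-air correction = 0.3086 × 602.0 = 185.78 mGal
Free-air anomaly = 981384.82 − 981481.06 + (185.78) = 89.54 mGal
Bouguer slab correction = 0.04193 × 2.24 × 602.0 = 56.54 mGal
Simple Bouguer anomaly = 89.54 − (56.54) = 33.00 mGal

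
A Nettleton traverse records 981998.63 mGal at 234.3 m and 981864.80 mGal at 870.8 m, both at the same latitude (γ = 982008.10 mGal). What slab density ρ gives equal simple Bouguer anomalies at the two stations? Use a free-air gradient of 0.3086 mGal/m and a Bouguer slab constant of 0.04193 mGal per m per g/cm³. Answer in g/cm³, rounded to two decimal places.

2.35

Δg_obs = 981864.80 − 981998.63 = -133.83 mGal over Δh = 870.8 − 234.3 = 636.5 m
Equal Bouguer anomalies ⇒ Δg_obs + (0.3086 − 0.04193ρ)·Δh = 0
0.3086 − 0.04193ρ = −Δg_obs/Δh = 0.21026
ρ = (0.3086 − 0.21026) / 0.04193 = 2.35 g/cm³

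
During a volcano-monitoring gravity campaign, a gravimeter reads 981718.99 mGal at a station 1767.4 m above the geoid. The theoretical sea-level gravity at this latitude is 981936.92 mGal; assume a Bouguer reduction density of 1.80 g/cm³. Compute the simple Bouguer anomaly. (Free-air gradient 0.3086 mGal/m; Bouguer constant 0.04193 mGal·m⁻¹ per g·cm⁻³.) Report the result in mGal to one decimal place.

Free-air correction = 0.3086 × 1767.4 = 545.42 mGal
Free-air anomaly = 981718.99 − 981936.92 + (545.42) = 327.49 mGal
Bouguer slab correction = 0.04193 × 1.80 × 1767.4 = 133.39 mGal
Simple Bouguer anomaly = 327.49 − (133.39) = 194.10 mGal

194.1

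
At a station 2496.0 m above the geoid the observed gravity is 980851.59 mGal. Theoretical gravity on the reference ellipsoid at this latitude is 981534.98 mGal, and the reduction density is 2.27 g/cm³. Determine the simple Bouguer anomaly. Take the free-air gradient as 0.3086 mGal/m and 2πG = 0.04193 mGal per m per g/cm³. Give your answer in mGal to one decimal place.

Free-air correction = 0.3086 × 2496.0 = 770.27 mGal
Free-air anomaly = 980851.59 − 981534.98 + (770.27) = 86.88 mGal
Bouguer slab correction = 0.04193 × 2.27 × 2496.0 = 237.57 mGal
Simple Bouguer anomaly = 86.88 − (237.57) = -150.69 mGal

-150.7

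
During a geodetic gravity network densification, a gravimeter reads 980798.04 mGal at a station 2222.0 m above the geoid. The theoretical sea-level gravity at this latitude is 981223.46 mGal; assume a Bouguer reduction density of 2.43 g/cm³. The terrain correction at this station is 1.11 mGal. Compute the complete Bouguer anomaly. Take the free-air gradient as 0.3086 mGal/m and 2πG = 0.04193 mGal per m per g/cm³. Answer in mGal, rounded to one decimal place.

35.0

Free-air correction = 0.3086 × 2222.0 = 685.71 mGal
Free-air anomaly = 980798.04 − 981223.46 + (685.71) = 260.29 mGal
Bouguer slab correction = 0.04193 × 2.43 × 2222.0 = 226.40 mGal
Simple Bouguer anomaly = 260.29 − (226.40) = 33.89 mGal
Complete Bouguer anomaly = 33.89 + 1.11 = 35.00 mGal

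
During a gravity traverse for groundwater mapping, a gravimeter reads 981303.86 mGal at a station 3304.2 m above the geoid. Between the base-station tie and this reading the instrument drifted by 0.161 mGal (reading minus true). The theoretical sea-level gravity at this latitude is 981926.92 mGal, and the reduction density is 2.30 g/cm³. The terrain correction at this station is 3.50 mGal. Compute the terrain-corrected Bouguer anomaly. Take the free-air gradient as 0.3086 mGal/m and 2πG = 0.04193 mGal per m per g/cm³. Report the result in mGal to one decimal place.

81.3

Drift-corrected reading = 981303.86 − (0.161) = 981303.699 mGal
Free-air correction = 0.3086 × 3304.2 = 1019.68 mGal
Free-air anomaly = 981303.699 − 981926.92 + (1019.68) = 396.459 mGal
Bouguer slab correction = 0.04193 × 2.30 × 3304.2 = 318.65 mGal
Simple Bouguer anomaly = 396.459 − (318.65) = 77.809 mGal
Complete Bouguer anomaly = 77.809 + 3.50 = 81.309 mGal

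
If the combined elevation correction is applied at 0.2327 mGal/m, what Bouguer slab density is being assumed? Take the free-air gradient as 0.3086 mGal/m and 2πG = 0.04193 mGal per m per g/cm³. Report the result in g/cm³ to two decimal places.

0.2327 = 0.3086 − 0.04193 × ρ
ρ = (0.3086 − 0.2327) / 0.04193 = 1.81 g/cm³

1.81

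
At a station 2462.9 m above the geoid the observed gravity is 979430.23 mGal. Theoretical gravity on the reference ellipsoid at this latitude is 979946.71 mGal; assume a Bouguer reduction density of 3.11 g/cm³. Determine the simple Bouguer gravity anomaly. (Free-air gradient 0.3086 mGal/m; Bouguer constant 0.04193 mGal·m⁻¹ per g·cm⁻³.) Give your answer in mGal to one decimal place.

Free-air correction = 0.3086 × 2462.9 = 760.05 mGal
Free-air anomaly = 979430.23 − 979946.71 + (760.05) = 243.57 mGal
Bouguer slab correction = 0.04193 × 3.11 × 2462.9 = 321.17 mGal
Simple Bouguer anomaly = 243.57 − (321.17) = -77.60 mGal

-77.6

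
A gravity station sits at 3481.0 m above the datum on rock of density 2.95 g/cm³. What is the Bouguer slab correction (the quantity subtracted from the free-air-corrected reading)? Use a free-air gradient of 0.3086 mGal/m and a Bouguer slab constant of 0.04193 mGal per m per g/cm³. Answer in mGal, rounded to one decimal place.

430.6

Bouguer slab correction = 0.04193 × 2.95 × 3481.0 = 430.6 mGal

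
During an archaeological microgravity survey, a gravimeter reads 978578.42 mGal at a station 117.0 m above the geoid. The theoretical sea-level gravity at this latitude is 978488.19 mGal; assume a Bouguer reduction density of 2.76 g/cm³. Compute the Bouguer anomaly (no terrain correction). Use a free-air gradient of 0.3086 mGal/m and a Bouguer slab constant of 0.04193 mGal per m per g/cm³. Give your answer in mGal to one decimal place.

112.8

Free-air correction = 0.3086 × 117.0 = 36.11 mGal
Free-air anomaly = 978578.42 − 978488.19 + (36.11) = 126.34 mGal
Bouguer slab correction = 0.04193 × 2.76 × 117.0 = 13.54 mGal
Simple Bouguer anomaly = 126.34 − (13.54) = 112.80 mGal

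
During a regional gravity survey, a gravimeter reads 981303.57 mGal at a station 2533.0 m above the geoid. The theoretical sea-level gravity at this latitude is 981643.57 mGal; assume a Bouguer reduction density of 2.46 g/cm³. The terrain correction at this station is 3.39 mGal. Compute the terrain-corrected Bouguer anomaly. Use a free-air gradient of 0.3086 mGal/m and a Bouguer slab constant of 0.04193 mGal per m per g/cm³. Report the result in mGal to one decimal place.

183.8

Free-air correction = 0.3086 × 2533.0 = 781.68 mGal
Free-air anomaly = 981303.57 − 981643.57 + (781.68) = 441.68 mGal
Bouguer slab correction = 0.04193 × 2.46 × 2533.0 = 261.27 mGal
Simple Bouguer anomaly = 441.68 − (261.27) = 180.41 mGal
Complete Bouguer anomaly = 180.41 + 3.39 = 183.80 mGal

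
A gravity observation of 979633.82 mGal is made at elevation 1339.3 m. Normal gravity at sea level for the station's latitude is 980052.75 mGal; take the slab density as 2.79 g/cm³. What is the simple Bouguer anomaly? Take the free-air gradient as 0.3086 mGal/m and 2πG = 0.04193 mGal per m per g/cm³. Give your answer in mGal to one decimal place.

Free-air correction = 0.3086 × 1339.3 = 413.31 mGal
Free-air anomaly = 979633.82 − 980052.75 + (413.31) = -5.62 mGal
Bouguer slab correction = 0.04193 × 2.79 × 1339.3 = 156.68 mGal
Simple Bouguer anomaly = -5.62 − (156.68) = -162.30 mGal

-162.3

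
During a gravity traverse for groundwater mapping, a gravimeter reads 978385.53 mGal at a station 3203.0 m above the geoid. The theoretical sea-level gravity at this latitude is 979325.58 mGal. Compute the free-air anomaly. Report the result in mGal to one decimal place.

Free-air correction = 0.3086 × 3203.0 = 988.45 mGal
Free-air anomaly = 978385.53 − 979325.58 + (988.45) = 48.40 mGal

48.4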